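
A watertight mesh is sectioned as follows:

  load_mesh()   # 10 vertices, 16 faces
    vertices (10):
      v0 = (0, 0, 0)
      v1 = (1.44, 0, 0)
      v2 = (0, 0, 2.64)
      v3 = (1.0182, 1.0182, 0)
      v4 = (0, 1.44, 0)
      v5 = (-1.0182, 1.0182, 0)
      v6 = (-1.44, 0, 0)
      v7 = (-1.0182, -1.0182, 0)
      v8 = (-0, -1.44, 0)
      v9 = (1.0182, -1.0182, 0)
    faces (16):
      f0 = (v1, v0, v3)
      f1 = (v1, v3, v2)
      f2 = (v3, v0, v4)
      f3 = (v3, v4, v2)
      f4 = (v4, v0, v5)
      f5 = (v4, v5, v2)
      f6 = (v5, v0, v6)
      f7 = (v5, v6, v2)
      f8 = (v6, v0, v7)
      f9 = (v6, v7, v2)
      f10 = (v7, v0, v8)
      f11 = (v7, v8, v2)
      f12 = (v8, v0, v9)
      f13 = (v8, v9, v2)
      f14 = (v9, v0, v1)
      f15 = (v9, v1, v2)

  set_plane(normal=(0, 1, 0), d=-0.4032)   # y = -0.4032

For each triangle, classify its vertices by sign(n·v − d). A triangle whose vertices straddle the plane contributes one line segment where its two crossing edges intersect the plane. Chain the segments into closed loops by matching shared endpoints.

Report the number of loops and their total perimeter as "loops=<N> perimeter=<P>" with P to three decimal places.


loops=1 perimeter=7.191

Straddling triangles (8 of 16):
  (v6,v0,v7) [++-] → (-0.4032, -0.4032, 0)–(-1.27297, -0.4032, 0)  len=0.8698
  (v6,v7,v2) [+-+] → (-1.27297, -0.4032, 0)–(-0.4032, -0.4032, 1.59458)  len=1.8164
  (v7,v0,v8) [-+-] → (-0.4032, -0.4032, 0)–(0, -0.4032, 0)  len=0.4032
  (v7,v8,v2) [--+] → (0, -0.4032, 1.9008)–(-0.4032, -0.4032, 1.59458)  len=0.5063
  (v8,v0,v9) [-+-] → (0, -0.4032, 0)–(0.4032, -0.4032, 0)  len=0.4032
  (v8,v9,v2) [--+] → (0.4032, -0.4032, 1.59458)–(0, -0.4032, 1.9008)  len=0.5063
  (v9,v0,v1) [-++] → (0.4032, -0.4032, 0)–(1.27297, -0.4032, 0)  len=0.8698
  (v9,v1,v2) [-++] → (1.27297, -0.4032, 0)–(0.4032, -0.4032, 1.59458)  len=1.8164

Chained into 1 loop(s):
  loop 1: 8 segments, perimeter = 7.1913
Total perimeter = 7.191


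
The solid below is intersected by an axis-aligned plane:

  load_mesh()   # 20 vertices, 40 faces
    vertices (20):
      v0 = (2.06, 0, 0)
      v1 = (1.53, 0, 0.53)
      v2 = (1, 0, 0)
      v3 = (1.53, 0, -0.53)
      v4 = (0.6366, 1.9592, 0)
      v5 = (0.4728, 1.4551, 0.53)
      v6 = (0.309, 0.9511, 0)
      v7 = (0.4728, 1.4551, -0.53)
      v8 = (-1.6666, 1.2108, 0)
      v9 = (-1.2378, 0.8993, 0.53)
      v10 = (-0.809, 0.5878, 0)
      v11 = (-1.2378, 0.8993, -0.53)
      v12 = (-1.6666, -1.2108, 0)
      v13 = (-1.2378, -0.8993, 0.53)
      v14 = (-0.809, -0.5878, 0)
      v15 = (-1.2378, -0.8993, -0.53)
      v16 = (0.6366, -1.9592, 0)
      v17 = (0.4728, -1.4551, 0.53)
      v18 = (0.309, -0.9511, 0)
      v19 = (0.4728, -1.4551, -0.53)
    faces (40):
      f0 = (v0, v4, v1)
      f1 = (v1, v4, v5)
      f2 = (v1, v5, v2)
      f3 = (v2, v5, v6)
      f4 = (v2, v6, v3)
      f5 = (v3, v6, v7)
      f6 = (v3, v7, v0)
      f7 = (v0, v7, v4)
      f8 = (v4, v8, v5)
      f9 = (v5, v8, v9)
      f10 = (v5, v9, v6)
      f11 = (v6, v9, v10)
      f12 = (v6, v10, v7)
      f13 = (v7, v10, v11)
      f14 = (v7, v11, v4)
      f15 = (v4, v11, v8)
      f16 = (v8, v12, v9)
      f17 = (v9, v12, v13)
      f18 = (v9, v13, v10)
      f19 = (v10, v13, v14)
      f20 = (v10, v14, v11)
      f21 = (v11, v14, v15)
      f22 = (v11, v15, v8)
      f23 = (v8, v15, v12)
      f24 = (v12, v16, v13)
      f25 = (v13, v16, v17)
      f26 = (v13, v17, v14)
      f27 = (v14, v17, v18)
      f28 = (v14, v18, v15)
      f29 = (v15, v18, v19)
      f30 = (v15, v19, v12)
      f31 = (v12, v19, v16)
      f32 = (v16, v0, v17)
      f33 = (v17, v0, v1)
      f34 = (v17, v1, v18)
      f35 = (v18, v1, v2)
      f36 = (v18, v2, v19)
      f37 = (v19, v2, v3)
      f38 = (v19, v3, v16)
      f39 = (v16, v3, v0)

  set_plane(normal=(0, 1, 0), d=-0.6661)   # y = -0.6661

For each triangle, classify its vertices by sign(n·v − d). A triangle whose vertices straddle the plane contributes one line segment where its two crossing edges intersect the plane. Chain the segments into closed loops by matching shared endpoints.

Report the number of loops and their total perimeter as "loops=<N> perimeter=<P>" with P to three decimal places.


Straddling triangles (18 of 40):
  (v8,v12,v9) [+-+] → (-1.6666, -0.6661, 0)–(-1.55591, -0.6661, 0.136814)  len=0.1760
  (v9,v12,v13) [+--] → (-1.55591, -0.6661, 0.136814)–(-1.2378, -0.6661, 0.53)  len=0.5058
  (v9,v13,v10) [+-+] → (-1.2378, -0.6661, 0.53)–(-1.17056, -0.6661, 0.446888)  len=0.1069
  (v10,v13,v14) [+-+] → (-1.17056, -0.6661, 0.446888)–(-0.916785, -0.6661, 0.133223)  len=0.4035
  (v11,v14,v15) [++-] → (-0.916785, -0.6661, -0.133223)–(-1.2378, -0.6661, -0.53)  len=0.5104
  (v11,v15,v8) [+-+] → (-1.2378, -0.6661, -0.53)–(-1.28519, -0.6661, -0.471426)  len=0.0753
  (v8,v15,v12) [+--] → (-1.28519, -0.6661, -0.471426)–(-1.6666, -0.6661, 0)  len=0.6064
  (v13,v17,v14) [--+] → (-0.693279, -0.6661, 0.0478485)–(-0.916785, -0.6661, 0.133223)  len=0.2393
  (v14,v17,v18) [+--] → (-0.693279, -0.6661, 0.0478485)–(-0.568044, -0.6661, 0)  len=0.1341
  (v14,v18,v15) [+--] → (-0.568044, -0.6661, 0)–(-0.916785, -0.6661, -0.133223)  len=0.3733
  (v16,v0,v17) [-+-] → (1.57606, -0.6661, 0)–(1.33343, -0.6661, 0.242618)  len=0.3431
  (v17,v0,v1) [-++] → (1.33343, -0.6661, 0.242618)–(1.04605, -0.6661, 0.53)  len=0.4064
  (v17,v1,v18) [-+-] → (1.04605, -0.6661, 0.53)–(0.674876, -0.6661, 0.158816)  len=0.5249
  (v18,v1,v2) [-++] → (0.674876, -0.6661, 0.158816)–(0.51606, -0.6661, 0)  len=0.2246
  (v18,v2,v19) [-+-] → (0.51606, -0.6661, 0)–(0.758664, -0.6661, -0.242618)  len=0.3431
  (v19,v2,v3) [-++] → (0.758664, -0.6661, -0.242618)–(1.04605, -0.6661, -0.53)  len=0.4064
  (v19,v3,v16) [-+-] → (1.04605, -0.6661, -0.53)–(1.22626, -0.6661, -0.349808)  len=0.2548
  (v16,v3,v0) [-++] → (1.22626, -0.6661, -0.349808)–(1.57606, -0.6661, 0)  len=0.4947

Chained into 2 loop(s):
  loop 1: 10 segments, perimeter = 3.1309
  loop 2: 8 segments, perimeter = 2.9981
Total perimeter = 6.129

loops=2 perimeter=6.129


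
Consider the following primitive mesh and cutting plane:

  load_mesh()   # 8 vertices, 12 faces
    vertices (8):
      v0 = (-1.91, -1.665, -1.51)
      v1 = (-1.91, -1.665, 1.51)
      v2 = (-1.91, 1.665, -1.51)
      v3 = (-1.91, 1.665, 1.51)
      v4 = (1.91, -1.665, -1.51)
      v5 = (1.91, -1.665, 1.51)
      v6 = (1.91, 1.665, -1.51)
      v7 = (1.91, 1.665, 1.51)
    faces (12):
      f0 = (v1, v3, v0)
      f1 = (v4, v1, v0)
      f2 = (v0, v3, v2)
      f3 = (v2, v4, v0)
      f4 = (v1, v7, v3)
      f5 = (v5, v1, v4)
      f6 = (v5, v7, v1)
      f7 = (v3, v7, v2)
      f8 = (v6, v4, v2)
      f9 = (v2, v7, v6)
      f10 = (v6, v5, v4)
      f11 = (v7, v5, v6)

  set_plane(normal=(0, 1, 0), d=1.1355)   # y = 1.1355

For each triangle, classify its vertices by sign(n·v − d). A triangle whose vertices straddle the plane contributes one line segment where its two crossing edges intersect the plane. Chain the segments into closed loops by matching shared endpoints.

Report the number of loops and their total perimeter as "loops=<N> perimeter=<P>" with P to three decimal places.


Straddling triangles (8 of 12):
  (v1,v3,v0) [-+-] → (-1.91, 1.1355, 1.51)–(-1.91, 1.1355, 1.02979)  len=0.4802
  (v0,v3,v2) [-++] → (-1.91, 1.1355, 1.02979)–(-1.91, 1.1355, -1.51)  len=2.5398
  (v2,v4,v0) [+--] → (-1.30259, 1.1355, -1.51)–(-1.91, 1.1355, -1.51)  len=0.6074
  (v1,v7,v3) [-++] → (1.30259, 1.1355, 1.51)–(-1.91, 1.1355, 1.51)  len=3.2126
  (v5,v7,v1) [-+-] → (1.91, 1.1355, 1.51)–(1.30259, 1.1355, 1.51)  len=0.6074
  (v6,v4,v2) [+-+] → (1.91, 1.1355, -1.51)–(-1.30259, 1.1355, -1.51)  len=3.2126
  (v6,v5,v4) [+--] → (1.91, 1.1355, -1.02979)–(1.91, 1.1355, -1.51)  len=0.4802
  (v7,v5,v6) [+-+] → (1.91, 1.1355, 1.51)–(1.91, 1.1355, -1.02979)  len=2.5398

Chained into 1 loop(s):
  loop 1: 8 segments, perimeter = 13.6800
Total perimeter = 13.680

loops=1 perimeter=13.680


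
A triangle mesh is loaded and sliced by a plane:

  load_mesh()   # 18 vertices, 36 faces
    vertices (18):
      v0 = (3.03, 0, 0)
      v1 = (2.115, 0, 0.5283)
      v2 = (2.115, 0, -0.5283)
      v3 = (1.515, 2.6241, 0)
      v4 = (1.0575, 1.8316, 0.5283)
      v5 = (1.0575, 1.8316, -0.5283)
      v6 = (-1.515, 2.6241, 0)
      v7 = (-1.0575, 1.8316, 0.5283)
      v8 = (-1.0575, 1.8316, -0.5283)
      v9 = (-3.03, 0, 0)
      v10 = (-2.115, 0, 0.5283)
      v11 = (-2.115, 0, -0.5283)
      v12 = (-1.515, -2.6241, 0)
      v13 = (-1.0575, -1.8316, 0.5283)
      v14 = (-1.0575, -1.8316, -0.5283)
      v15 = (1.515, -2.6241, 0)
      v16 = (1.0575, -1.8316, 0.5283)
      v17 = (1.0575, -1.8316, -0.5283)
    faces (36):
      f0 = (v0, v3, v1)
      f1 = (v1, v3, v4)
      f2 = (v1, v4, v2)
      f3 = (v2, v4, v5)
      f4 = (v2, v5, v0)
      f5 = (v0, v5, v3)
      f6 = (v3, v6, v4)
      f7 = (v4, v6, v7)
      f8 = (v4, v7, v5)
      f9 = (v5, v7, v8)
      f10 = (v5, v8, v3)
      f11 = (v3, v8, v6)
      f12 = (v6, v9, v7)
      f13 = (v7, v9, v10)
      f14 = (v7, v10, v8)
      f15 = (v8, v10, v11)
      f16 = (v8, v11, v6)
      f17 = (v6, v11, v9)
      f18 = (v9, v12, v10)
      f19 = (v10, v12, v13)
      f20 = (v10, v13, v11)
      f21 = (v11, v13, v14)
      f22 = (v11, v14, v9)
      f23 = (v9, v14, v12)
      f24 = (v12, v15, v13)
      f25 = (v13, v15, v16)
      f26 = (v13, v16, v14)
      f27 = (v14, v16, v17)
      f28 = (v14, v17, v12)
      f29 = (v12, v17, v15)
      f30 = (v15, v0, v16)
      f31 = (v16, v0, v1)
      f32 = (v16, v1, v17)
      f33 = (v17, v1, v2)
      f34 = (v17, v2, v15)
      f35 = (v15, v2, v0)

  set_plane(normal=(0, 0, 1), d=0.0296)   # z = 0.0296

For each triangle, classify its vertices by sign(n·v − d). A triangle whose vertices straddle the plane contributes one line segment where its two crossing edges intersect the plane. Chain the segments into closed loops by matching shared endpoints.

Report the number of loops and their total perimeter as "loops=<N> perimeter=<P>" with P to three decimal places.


loops=2 perimeter=30.562

Straddling triangles (24 of 36):
  (v0,v3,v1) [--+] → (1.54862, 2.47707, 0.0296)–(2.97873, 0, 0.0296)  len=2.8603
  (v1,v3,v4) [+-+] → (1.54862, 2.47707, 0.0296)–(1.48937, 2.5797, 0.0296)  len=0.1185
  (v1,v4,v2) [++-] → (1.55662, 0.967111, 0.0296)–(2.115, 0, 0.0296)  len=1.1167
  (v2,v4,v5) [-+-] → (1.55662, 0.967111, 0.0296)–(1.0575, 1.8316, 0.0296)  len=0.9982
  (v3,v6,v4) [--+] → (-1.37087, 2.5797, 0.0296)–(1.48937, 2.5797, 0.0296)  len=2.8602
  (v4,v6,v7) [+-+] → (-1.37087, 2.5797, 0.0296)–(-1.48937, 2.5797, 0.0296)  len=0.1185
  (v4,v7,v5) [++-] → (-0.0592504, 1.8316, 0.0296)–(1.0575, 1.8316, 0.0296)  len=1.1168
  (v5,v7,v8) [-+-] → (-0.0592504, 1.8316, 0.0296)–(-1.0575, 1.8316, 0.0296)  len=0.9982
  (v6,v9,v7) [--+] → (-2.91948, 0.102622, 0.0296)–(-1.48937, 2.5797, 0.0296)  len=2.8603
  (v7,v9,v10) [+-+] → (-2.91948, 0.102622, 0.0296)–(-2.97873, 0, 0.0296)  len=0.1185
  (v7,v10,v8) [++-] → (-1.61588, 0.864489, 0.0296)–(-1.0575, 1.8316, 0.0296)  len=1.1167
  (v8,v10,v11) [-+-] → (-1.61588, 0.864489, 0.0296)–(-2.115, 0, 0.0296)  len=0.9982
  (v9,v12,v10) [--+] → (-1.54862, -2.47707, 0.0296)–(-2.97873, 0, 0.0296)  len=2.8603
  (v10,v12,v13) [+-+] → (-1.54862, -2.47707, 0.0296)–(-1.48937, -2.5797, 0.0296)  len=0.1185
  (v10,v13,v11) [++-] → (-1.55662, -0.967111, 0.0296)–(-2.115, 0, 0.0296)  len=1.1167
  (v11,v13,v14) [-+-] → (-1.55662, -0.967111, 0.0296)–(-1.0575, -1.8316, 0.0296)  len=0.9982
  (v12,v15,v13) [--+] → (1.37087, -2.5797, 0.0296)–(-1.48937, -2.5797, 0.0296)  len=2.8602
  (v13,v15,v16) [+-+] → (1.37087, -2.5797, 0.0296)–(1.48937, -2.5797, 0.0296)  len=0.1185
  (v13,v16,v14) [++-] → (0.0592504, -1.8316, 0.0296)–(-1.0575, -1.8316, 0.0296)  len=1.1168
  (v14,v16,v17) [-+-] → (0.0592504, -1.8316, 0.0296)–(1.0575, -1.8316, 0.0296)  len=0.9982
  (v15,v0,v16) [--+] → (2.91948, -0.102622, 0.0296)–(1.48937, -2.5797, 0.0296)  len=2.8603
  (v16,v0,v1) [+-+] → (2.91948, -0.102622, 0.0296)–(2.97873, 0, 0.0296)  len=0.1185
  (v16,v1,v17) [++-] → (1.61588, -0.864489, 0.0296)–(1.0575, -1.8316, 0.0296)  len=1.1167
  (v17,v1,v2) [-+-] → (1.61588, -0.864489, 0.0296)–(2.115, 0, 0.0296)  len=0.9982

Chained into 2 loop(s):
  loop 1: 12 segments, perimeter = 17.8725
  loop 2: 12 segments, perimeter = 12.6898
Total perimeter = 30.562


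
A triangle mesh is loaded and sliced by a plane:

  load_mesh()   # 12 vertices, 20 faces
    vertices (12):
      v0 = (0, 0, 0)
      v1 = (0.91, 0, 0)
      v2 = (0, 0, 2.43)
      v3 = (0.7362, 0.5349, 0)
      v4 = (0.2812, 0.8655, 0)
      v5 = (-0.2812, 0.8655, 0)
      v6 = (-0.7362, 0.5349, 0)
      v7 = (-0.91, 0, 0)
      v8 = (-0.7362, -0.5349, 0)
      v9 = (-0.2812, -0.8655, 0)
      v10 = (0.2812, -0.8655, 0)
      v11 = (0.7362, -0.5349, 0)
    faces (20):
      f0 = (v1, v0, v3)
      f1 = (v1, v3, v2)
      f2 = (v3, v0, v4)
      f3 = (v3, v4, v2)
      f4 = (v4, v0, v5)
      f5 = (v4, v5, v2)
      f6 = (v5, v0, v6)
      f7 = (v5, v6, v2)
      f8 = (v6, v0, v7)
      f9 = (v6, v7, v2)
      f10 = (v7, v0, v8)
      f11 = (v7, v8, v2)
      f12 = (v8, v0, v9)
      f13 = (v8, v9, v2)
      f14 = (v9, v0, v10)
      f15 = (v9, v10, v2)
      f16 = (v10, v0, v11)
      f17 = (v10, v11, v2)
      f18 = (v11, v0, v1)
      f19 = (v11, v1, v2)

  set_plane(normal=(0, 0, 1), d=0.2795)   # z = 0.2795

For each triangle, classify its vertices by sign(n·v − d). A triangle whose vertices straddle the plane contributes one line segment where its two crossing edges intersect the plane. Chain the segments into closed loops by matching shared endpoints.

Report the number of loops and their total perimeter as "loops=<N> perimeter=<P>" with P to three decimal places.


loops=1 perimeter=4.977

Straddling triangles (10 of 20):
  (v1,v3,v2) [--+] → (0.651522, 0.473375, 0.2795)–(0.805331, 0, 0.2795)  len=0.4977
  (v3,v4,v2) [--+] → (0.248856, 0.76595, 0.2795)–(0.651522, 0.473375, 0.2795)  len=0.4977
  (v4,v5,v2) [--+] → (-0.248856, 0.76595, 0.2795)–(0.248856, 0.76595, 0.2795)  len=0.4977
  (v5,v6,v2) [--+] → (-0.651522, 0.473375, 0.2795)–(-0.248856, 0.76595, 0.2795)  len=0.4977
  (v6,v7,v2) [--+] → (-0.805331, 0, 0.2795)–(-0.651522, 0.473375, 0.2795)  len=0.4977
  (v7,v8,v2) [--+] → (-0.651522, -0.473375, 0.2795)–(-0.805331, 0, 0.2795)  len=0.4977
  (v8,v9,v2) [--+] → (-0.248856, -0.76595, 0.2795)–(-0.651522, -0.473375, 0.2795)  len=0.4977
  (v9,v10,v2) [--+] → (0.248856, -0.76595, 0.2795)–(-0.248856, -0.76595, 0.2795)  len=0.4977
  (v10,v11,v2) [--+] → (0.651522, -0.473375, 0.2795)–(0.248856, -0.76595, 0.2795)  len=0.4977
  (v11,v1,v2) [--+] → (0.805331, 0, 0.2795)–(0.651522, -0.473375, 0.2795)  len=0.4977

Chained into 1 loop(s):
  loop 1: 10 segments, perimeter = 4.9773
Total perimeter = 4.977


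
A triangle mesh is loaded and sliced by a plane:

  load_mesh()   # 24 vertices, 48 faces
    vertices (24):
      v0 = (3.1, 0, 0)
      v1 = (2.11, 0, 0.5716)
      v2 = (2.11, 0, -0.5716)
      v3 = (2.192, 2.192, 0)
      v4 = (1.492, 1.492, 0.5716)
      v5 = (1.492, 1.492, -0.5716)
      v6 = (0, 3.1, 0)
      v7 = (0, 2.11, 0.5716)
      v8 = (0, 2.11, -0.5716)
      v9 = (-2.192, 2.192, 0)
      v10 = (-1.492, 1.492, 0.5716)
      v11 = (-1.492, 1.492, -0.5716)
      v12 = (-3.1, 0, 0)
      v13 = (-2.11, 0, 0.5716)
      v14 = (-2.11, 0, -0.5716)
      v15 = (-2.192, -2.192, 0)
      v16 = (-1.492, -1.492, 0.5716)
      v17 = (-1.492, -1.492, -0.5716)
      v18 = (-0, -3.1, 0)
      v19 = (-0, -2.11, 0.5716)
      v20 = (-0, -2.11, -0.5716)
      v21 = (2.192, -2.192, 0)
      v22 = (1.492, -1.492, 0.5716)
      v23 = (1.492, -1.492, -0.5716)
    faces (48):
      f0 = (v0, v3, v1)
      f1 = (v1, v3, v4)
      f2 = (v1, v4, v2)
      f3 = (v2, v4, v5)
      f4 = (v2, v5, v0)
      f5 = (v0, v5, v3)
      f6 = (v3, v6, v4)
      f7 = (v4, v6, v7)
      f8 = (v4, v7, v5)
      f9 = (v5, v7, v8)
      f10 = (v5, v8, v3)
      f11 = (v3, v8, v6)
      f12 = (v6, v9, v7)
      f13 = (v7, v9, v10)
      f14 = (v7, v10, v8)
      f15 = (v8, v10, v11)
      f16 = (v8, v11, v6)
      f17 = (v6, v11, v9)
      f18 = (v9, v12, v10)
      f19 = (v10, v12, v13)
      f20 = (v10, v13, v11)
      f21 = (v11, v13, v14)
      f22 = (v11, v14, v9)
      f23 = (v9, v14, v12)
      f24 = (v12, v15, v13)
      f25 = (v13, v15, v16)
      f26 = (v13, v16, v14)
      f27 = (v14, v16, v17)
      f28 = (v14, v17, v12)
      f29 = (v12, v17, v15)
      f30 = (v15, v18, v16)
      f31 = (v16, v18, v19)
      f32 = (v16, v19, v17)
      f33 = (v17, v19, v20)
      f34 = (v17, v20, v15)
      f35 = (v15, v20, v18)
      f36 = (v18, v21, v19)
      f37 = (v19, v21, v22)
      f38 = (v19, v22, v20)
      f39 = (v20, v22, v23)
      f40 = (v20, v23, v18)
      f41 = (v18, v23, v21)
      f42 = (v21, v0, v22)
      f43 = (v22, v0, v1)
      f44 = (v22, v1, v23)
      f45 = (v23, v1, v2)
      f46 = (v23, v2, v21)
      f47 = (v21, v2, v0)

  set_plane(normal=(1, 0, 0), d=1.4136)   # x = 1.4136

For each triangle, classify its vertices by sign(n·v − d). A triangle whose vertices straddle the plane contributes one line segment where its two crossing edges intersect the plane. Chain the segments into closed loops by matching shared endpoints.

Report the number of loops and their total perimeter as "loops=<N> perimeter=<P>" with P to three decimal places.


loops=2 perimeter=6.859

Straddling triangles (12 of 48):
  (v3,v6,v4) [+-+] → (1.4136, 2.51444, 0)–(1.4136, 1.5765, 0.541564)  len=1.0831
  (v4,v6,v7) [+--] → (1.4136, 1.5765, 0.541564)–(1.4136, 1.52447, 0.5716)  len=0.0601
  (v4,v7,v5) [+-+] → (1.4136, 1.52447, 0.5716)–(1.4136, 1.52447, -0.511528)  len=1.0831
  (v5,v7,v8) [+--] → (1.4136, 1.52447, -0.511528)–(1.4136, 1.52447, -0.5716)  len=0.0601
  (v5,v8,v3) [+-+] → (1.4136, 1.52447, -0.5716)–(1.4136, 2.16288, -0.202981)  len=0.7372
  (v3,v8,v6) [+--] → (1.4136, 2.16288, -0.202981)–(1.4136, 2.51444, 0)  len=0.4059
  (v18,v21,v19) [-+-] → (1.4136, -2.51444, 0)–(1.4136, -2.16288, 0.202981)  len=0.4059
  (v19,v21,v22) [-++] → (1.4136, -2.16288, 0.202981)–(1.4136, -1.52447, 0.5716)  len=0.7372
  (v19,v22,v20) [-+-] → (1.4136, -1.52447, 0.5716)–(1.4136, -1.52447, 0.511528)  len=0.0601
  (v20,v22,v23) [-++] → (1.4136, -1.52447, 0.511528)–(1.4136, -1.52447, -0.5716)  len=1.0831
  (v20,v23,v18) [-+-] → (1.4136, -1.52447, -0.5716)–(1.4136, -1.5765, -0.541564)  len=0.0601
  (v18,v23,v21) [-++] → (1.4136, -1.5765, -0.541564)–(1.4136, -2.51444, 0)  len=1.0831

Chained into 2 loop(s):
  loop 1: 6 segments, perimeter = 3.4295
  loop 2: 6 segments, perimeter = 3.4295
Total perimeter = 6.859


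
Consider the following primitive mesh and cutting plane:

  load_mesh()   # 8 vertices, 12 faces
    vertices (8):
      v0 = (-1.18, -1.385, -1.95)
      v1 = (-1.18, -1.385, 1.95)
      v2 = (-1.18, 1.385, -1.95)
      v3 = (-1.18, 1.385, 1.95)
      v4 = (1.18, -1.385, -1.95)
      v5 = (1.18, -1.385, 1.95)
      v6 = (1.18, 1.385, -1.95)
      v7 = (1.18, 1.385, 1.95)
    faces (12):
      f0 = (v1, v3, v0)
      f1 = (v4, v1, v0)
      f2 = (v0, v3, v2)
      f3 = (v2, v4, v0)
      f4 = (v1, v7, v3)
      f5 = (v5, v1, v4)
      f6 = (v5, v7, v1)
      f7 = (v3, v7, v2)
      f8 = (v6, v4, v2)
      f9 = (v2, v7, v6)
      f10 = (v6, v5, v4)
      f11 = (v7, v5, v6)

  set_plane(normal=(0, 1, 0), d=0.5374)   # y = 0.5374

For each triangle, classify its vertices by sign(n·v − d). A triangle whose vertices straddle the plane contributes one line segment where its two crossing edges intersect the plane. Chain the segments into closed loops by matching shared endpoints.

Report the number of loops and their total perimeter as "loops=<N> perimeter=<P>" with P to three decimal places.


loops=1 perimeter=12.520

Straddling triangles (8 of 12):
  (v1,v3,v0) [-+-] → (-1.18, 0.5374, 1.95)–(-1.18, 0.5374, 0.756628)  len=1.1934
  (v0,v3,v2) [-++] → (-1.18, 0.5374, 0.756628)–(-1.18, 0.5374, -1.95)  len=2.7066
  (v2,v4,v0) [+--] → (-0.457857, 0.5374, -1.95)–(-1.18, 0.5374, -1.95)  len=0.7221
  (v1,v7,v3) [-++] → (0.457857, 0.5374, 1.95)–(-1.18, 0.5374, 1.95)  len=1.6379
  (v5,v7,v1) [-+-] → (1.18, 0.5374, 1.95)–(0.457857, 0.5374, 1.95)  len=0.7221
  (v6,v4,v2) [+-+] → (1.18, 0.5374, -1.95)–(-0.457857, 0.5374, -1.95)  len=1.6379
  (v6,v5,v4) [+--] → (1.18, 0.5374, -0.756628)–(1.18, 0.5374, -1.95)  len=1.1934
  (v7,v5,v6) [+-+] → (1.18, 0.5374, 1.95)–(1.18, 0.5374, -0.756628)  len=2.7066

Chained into 1 loop(s):
  loop 1: 8 segments, perimeter = 12.5200
Total perimeter = 12.520


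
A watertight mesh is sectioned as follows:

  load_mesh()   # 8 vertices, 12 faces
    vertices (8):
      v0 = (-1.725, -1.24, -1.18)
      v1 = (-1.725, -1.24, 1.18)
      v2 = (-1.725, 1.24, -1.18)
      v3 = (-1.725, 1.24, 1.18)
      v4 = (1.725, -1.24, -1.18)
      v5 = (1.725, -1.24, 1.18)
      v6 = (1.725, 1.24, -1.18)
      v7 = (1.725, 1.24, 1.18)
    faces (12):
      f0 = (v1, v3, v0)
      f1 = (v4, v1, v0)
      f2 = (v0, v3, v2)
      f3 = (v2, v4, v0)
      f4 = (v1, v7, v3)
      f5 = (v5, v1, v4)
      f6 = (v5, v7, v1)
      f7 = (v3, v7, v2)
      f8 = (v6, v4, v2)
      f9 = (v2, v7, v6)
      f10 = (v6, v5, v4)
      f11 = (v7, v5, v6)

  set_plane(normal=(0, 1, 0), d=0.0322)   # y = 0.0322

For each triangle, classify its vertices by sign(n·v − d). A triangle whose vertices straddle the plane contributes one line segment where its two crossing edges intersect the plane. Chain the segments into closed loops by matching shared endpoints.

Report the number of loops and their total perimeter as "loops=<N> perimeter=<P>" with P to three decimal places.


loops=1 perimeter=11.620

Straddling triangles (8 of 12):
  (v1,v3,v0) [-+-] → (-1.725, 0.0322, 1.18)–(-1.725, 0.0322, 0.0306419)  len=1.1494
  (v0,v3,v2) [-++] → (-1.725, 0.0322, 0.0306419)–(-1.725, 0.0322, -1.18)  len=1.2106
  (v2,v4,v0) [+--] → (-0.0447944, 0.0322, -1.18)–(-1.725, 0.0322, -1.18)  len=1.6802
  (v1,v7,v3) [-++] → (0.0447944, 0.0322, 1.18)–(-1.725, 0.0322, 1.18)  len=1.7698
  (v5,v7,v1) [-+-] → (1.725, 0.0322, 1.18)–(0.0447944, 0.0322, 1.18)  len=1.6802
  (v6,v4,v2) [+-+] → (1.725, 0.0322, -1.18)–(-0.0447944, 0.0322, -1.18)  len=1.7698
  (v6,v5,v4) [+--] → (1.725, 0.0322, -0.0306419)–(1.725, 0.0322, -1.18)  len=1.1494
  (v7,v5,v6) [+-+] → (1.725, 0.0322, 1.18)–(1.725, 0.0322, -0.0306419)  len=1.2106

Chained into 1 loop(s):
  loop 1: 8 segments, perimeter = 11.6200
Total perimeter = 11.620


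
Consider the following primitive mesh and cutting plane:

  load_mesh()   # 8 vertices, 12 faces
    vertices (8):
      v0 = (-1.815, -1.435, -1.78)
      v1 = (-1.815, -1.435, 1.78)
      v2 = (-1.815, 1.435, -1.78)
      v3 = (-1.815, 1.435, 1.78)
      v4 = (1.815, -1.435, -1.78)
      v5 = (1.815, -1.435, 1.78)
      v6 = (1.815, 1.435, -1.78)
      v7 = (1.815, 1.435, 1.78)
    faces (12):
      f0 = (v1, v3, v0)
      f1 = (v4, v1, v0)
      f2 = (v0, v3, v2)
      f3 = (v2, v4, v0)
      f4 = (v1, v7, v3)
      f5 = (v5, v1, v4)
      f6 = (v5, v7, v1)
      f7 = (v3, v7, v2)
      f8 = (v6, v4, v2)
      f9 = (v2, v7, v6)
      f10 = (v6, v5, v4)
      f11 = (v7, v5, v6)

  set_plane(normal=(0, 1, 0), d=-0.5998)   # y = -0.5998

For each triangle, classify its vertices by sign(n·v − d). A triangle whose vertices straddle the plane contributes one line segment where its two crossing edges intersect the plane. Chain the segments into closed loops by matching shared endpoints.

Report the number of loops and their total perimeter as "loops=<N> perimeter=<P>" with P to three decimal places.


loops=1 perimeter=14.380

Straddling triangles (8 of 12):
  (v1,v3,v0) [-+-] → (-1.815, -0.5998, 1.78)–(-1.815, -0.5998, -0.744003)  len=2.5240
  (v0,v3,v2) [-++] → (-1.815, -0.5998, -0.744003)–(-1.815, -0.5998, -1.78)  len=1.0360
  (v2,v4,v0) [+--] → (0.758632, -0.5998, -1.78)–(-1.815, -0.5998, -1.78)  len=2.5736
  (v1,v7,v3) [-++] → (-0.758632, -0.5998, 1.78)–(-1.815, -0.5998, 1.78)  len=1.0564
  (v5,v7,v1) [-+-] → (1.815, -0.5998, 1.78)–(-0.758632, -0.5998, 1.78)  len=2.5736
  (v6,v4,v2) [+-+] → (1.815, -0.5998, -1.78)–(0.758632, -0.5998, -1.78)  len=1.0564
  (v6,v5,v4) [+--] → (1.815, -0.5998, 0.744003)–(1.815, -0.5998, -1.78)  len=2.5240
  (v7,v5,v6) [+-+] → (1.815, -0.5998, 1.78)–(1.815, -0.5998, 0.744003)  len=1.0360

Chained into 1 loop(s):
  loop 1: 8 segments, perimeter = 14.3800
Total perimeter = 14.380


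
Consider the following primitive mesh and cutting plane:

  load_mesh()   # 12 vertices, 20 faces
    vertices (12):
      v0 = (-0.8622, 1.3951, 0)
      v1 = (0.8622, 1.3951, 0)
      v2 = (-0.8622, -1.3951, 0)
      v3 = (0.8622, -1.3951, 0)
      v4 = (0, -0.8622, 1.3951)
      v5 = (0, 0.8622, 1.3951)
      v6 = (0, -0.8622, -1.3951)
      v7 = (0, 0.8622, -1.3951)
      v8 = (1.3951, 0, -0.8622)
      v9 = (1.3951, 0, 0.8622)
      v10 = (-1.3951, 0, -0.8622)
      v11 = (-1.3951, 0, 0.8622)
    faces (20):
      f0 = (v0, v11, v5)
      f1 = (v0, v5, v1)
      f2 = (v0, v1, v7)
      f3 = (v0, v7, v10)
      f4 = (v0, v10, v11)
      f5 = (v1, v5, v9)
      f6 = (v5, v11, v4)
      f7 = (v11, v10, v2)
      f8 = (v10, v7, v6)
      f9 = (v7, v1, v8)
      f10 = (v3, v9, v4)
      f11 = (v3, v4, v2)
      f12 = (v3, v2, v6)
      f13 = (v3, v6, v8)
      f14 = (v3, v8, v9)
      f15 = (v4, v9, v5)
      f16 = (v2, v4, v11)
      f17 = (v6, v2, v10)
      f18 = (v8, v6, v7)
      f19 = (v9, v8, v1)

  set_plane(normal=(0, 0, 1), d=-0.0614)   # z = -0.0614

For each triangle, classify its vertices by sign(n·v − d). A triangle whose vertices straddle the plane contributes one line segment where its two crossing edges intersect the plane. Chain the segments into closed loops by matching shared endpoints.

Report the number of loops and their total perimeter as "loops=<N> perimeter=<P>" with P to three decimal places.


Straddling triangles (10 of 20):
  (v0,v1,v7) [++-] → (0.824254, 1.37165, -0.0614)–(-0.824254, 1.37165, -0.0614)  len=1.6485
  (v0,v7,v10) [+--] → (-0.824254, 1.37165, -0.0614)–(-0.90015, 1.29575, -0.0614)  len=0.1073
  (v0,v10,v11) [+-+] → (-0.90015, 1.29575, -0.0614)–(-1.3951, 0, -0.0614)  len=1.3871
  (v11,v10,v2) [+-+] → (-1.3951, 0, -0.0614)–(-0.90015, -1.29575, -0.0614)  len=1.3871
  (v7,v1,v8) [-+-] → (0.824254, 1.37165, -0.0614)–(0.90015, 1.29575, -0.0614)  len=0.1073
  (v3,v2,v6) [++-] → (-0.824254, -1.37165, -0.0614)–(0.824254, -1.37165, -0.0614)  len=1.6485
  (v3,v6,v8) [+--] → (0.824254, -1.37165, -0.0614)–(0.90015, -1.29575, -0.0614)  len=0.1073
  (v3,v8,v9) [+-+] → (0.90015, -1.29575, -0.0614)–(1.3951, 0, -0.0614)  len=1.3871
  (v6,v2,v10) [-+-] → (-0.824254, -1.37165, -0.0614)–(-0.90015, -1.29575, -0.0614)  len=0.1073
  (v9,v8,v1) [+-+] → (1.3951, 0, -0.0614)–(0.90015, 1.29575, -0.0614)  len=1.3871

Chained into 1 loop(s):
  loop 1: 10 segments, perimeter = 9.2746
Total perimeter = 9.275

loops=1 perimeter=9.275


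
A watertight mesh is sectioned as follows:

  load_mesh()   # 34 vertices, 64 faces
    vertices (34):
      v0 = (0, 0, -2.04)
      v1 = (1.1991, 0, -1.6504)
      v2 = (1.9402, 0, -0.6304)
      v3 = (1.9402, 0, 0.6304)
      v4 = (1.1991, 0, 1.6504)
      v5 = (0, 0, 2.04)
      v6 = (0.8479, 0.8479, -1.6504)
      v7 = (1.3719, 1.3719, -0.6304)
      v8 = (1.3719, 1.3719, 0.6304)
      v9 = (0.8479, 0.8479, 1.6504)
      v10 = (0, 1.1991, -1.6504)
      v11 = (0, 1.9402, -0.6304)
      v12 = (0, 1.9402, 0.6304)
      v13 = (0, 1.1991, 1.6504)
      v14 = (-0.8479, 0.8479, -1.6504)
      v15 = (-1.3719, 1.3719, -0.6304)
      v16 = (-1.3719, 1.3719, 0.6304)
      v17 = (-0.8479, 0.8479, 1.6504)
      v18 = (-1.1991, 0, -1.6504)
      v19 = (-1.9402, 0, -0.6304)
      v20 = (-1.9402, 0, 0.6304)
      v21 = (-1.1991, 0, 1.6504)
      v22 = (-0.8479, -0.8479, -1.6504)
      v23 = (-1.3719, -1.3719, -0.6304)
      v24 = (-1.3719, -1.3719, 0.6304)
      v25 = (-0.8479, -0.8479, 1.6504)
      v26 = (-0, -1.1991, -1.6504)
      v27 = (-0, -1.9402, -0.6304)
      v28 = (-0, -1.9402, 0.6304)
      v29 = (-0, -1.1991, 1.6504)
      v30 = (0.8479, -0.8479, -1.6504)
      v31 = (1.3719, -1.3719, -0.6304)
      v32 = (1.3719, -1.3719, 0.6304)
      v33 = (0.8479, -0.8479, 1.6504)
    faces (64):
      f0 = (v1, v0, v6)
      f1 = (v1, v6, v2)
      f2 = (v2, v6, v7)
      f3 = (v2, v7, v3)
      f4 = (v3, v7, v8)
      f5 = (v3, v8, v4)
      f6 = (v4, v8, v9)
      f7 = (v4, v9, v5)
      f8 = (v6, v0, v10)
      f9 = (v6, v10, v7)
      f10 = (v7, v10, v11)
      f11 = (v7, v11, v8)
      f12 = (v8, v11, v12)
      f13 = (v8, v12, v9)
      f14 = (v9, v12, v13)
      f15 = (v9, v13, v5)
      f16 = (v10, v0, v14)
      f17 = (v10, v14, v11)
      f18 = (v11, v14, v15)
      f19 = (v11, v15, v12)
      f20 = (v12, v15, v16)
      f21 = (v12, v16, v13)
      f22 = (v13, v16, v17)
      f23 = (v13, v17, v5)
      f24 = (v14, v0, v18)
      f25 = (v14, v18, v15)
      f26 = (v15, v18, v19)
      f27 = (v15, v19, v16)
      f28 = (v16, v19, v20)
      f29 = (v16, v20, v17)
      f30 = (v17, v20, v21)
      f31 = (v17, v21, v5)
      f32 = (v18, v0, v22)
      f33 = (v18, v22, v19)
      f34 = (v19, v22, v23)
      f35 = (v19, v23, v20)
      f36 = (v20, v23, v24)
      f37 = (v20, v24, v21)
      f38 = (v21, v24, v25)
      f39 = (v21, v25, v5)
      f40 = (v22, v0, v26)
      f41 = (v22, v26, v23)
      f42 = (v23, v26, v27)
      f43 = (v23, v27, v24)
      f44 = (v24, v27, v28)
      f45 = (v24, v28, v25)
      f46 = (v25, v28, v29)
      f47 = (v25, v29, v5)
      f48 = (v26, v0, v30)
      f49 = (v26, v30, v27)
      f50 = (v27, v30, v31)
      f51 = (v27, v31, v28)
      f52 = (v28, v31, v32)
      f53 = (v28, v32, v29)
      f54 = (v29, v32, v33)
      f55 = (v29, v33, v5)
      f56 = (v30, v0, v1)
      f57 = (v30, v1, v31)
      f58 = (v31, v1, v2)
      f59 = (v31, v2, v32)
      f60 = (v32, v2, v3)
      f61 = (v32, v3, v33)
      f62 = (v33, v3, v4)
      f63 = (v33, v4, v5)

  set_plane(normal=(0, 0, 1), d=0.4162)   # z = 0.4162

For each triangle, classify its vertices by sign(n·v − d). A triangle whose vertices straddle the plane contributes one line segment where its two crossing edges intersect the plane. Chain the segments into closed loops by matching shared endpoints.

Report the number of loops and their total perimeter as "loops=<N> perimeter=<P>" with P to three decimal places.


loops=1 perimeter=11.880

Straddling triangles (16 of 64):
  (v2,v7,v3) [--+] → (1.84365, 0.233075, 0.4162)–(1.9402, 0, 0.4162)  len=0.2523
  (v3,v7,v8) [+-+] → (1.84365, 0.233075, 0.4162)–(1.3719, 1.3719, 0.4162)  len=1.2327
  (v7,v11,v8) [--+] → (1.13882, 1.46845, 0.4162)–(1.3719, 1.3719, 0.4162)  len=0.2523
  (v8,v11,v12) [+-+] → (1.13882, 1.46845, 0.4162)–(0, 1.9402, 0.4162)  len=1.2327
  (v11,v15,v12) [--+] → (-0.233075, 1.84365, 0.4162)–(0, 1.9402, 0.4162)  len=0.2523
  (v12,v15,v16) [+-+] → (-0.233075, 1.84365, 0.4162)–(-1.3719, 1.3719, 0.4162)  len=1.2327
  (v15,v19,v16) [--+] → (-1.46845, 1.13882, 0.4162)–(-1.3719, 1.3719, 0.4162)  len=0.2523
  (v16,v19,v20) [+-+] → (-1.46845, 1.13882, 0.4162)–(-1.9402, 0, 0.4162)  len=1.2327
  (v19,v23,v20) [--+] → (-1.84365, -0.233075, 0.4162)–(-1.9402, 0, 0.4162)  len=0.2523
  (v20,v23,v24) [+-+] → (-1.84365, -0.233075, 0.4162)–(-1.3719, -1.3719, 0.4162)  len=1.2327
  (v23,v27,v24) [--+] → (-1.13882, -1.46845, 0.4162)–(-1.3719, -1.3719, 0.4162)  len=0.2523
  (v24,v27,v28) [+-+] → (-1.13882, -1.46845, 0.4162)–(0, -1.9402, 0.4162)  len=1.2327
  (v27,v31,v28) [--+] → (0.233075, -1.84365, 0.4162)–(0, -1.9402, 0.4162)  len=0.2523
  (v28,v31,v32) [+-+] → (0.233075, -1.84365, 0.4162)–(1.3719, -1.3719, 0.4162)  len=1.2327
  (v31,v2,v32) [--+] → (1.46845, -1.13882, 0.4162)–(1.3719, -1.3719, 0.4162)  len=0.2523
  (v32,v2,v3) [+-+] → (1.46845, -1.13882, 0.4162)–(1.9402, 0, 0.4162)  len=1.2327

Chained into 1 loop(s):
  loop 1: 16 segments, perimeter = 11.8796
Total perimeter = 11.880


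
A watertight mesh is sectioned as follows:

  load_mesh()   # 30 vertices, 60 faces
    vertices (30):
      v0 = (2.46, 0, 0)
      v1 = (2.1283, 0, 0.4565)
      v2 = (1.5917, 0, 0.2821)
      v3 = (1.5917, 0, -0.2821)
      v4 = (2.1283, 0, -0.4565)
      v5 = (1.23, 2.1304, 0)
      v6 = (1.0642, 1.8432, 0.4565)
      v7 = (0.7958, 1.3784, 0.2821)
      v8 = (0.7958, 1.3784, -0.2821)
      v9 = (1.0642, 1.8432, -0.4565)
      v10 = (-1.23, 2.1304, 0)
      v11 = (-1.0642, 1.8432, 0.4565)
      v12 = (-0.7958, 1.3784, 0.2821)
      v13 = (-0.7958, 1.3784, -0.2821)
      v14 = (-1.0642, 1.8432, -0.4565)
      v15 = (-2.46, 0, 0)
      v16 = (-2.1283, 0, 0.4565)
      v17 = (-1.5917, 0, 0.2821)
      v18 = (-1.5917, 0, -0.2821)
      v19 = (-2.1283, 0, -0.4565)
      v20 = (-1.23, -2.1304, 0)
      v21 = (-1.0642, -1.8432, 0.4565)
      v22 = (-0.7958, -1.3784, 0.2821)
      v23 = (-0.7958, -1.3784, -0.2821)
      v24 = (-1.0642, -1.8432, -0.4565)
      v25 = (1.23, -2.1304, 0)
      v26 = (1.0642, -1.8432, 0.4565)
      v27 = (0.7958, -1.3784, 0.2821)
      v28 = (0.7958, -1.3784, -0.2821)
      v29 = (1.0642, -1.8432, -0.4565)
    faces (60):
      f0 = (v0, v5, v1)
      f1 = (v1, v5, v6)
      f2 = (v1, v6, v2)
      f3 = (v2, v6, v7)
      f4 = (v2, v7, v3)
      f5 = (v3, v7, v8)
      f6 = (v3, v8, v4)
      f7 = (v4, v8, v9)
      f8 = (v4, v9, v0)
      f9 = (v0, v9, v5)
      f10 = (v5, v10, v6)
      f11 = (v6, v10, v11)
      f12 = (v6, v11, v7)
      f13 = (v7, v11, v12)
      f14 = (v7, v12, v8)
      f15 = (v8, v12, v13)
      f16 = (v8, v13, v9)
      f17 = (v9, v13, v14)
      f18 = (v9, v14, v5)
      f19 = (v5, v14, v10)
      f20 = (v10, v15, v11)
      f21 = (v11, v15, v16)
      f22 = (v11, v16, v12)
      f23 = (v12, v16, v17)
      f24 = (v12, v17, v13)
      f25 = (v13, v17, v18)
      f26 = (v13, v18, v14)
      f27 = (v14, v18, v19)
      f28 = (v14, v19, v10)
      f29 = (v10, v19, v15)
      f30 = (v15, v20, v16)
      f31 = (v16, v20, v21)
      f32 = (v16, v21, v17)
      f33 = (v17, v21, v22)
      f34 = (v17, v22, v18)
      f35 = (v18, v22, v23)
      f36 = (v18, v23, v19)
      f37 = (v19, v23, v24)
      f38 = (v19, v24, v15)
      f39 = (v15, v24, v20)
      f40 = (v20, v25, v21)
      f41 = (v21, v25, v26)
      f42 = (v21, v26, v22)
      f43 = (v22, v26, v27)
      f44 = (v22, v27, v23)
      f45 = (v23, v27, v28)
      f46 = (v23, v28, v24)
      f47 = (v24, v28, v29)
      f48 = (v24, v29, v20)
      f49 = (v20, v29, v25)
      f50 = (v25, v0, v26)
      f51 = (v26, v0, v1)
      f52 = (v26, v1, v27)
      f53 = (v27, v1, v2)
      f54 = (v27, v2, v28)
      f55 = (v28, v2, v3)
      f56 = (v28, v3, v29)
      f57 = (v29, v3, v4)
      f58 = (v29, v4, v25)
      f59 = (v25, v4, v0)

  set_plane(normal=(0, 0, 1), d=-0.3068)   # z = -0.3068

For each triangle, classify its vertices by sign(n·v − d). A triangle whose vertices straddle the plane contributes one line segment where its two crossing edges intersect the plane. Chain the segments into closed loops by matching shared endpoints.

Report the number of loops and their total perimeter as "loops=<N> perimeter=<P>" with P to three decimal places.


loops=2 perimeter=23.429

Straddling triangles (24 of 60):
  (v3,v8,v4) [++-] → (0.98452, 1.18318, -0.3068)–(1.6677, 0, -0.3068)  len=1.3663
  (v4,v8,v9) [-+-] → (0.98452, 1.18318, -0.3068)–(0.833813, 1.44423, -0.3068)  len=0.3014
  (v4,v9,v0) [--+] → (1.52192, 1.23876, -0.3068)–(2.23707, 0, -0.3068)  len=1.4304
  (v0,v9,v5) [+-+] → (1.52192, 1.23876, -0.3068)–(1.11857, 1.93738, -0.3068)  len=0.8067
  (v8,v13,v9) [++-] → (-0.532371, 1.44423, -0.3068)–(0.833813, 1.44423, -0.3068)  len=1.3662
  (v9,v13,v14) [-+-] → (-0.532371, 1.44423, -0.3068)–(-0.833813, 1.44423, -0.3068)  len=0.3014
  (v9,v14,v5) [--+] → (-0.311863, 1.93738, -0.3068)–(1.11857, 1.93738, -0.3068)  len=1.4304
  (v5,v14,v10) [+-+] → (-0.311863, 1.93738, -0.3068)–(-1.11857, 1.93738, -0.3068)  len=0.8067
  (v13,v18,v14) [++-] → (-1.51699, 0.26105, -0.3068)–(-0.833813, 1.44423, -0.3068)  len=1.3663
  (v14,v18,v19) [-+-] → (-1.51699, 0.26105, -0.3068)–(-1.6677, 0, -0.3068)  len=0.3014
  (v14,v19,v10) [--+] → (-1.83372, 0.698622, -0.3068)–(-1.11857, 1.93738, -0.3068)  len=1.4304
  (v10,v19,v15) [+-+] → (-1.83372, 0.698622, -0.3068)–(-2.23707, 0, -0.3068)  len=0.8067
  (v18,v23,v19) [++-] → (-0.98452, -1.18318, -0.3068)–(-1.6677, 0, -0.3068)  len=1.3663
  (v19,v23,v24) [-+-] → (-0.98452, -1.18318, -0.3068)–(-0.833813, -1.44423, -0.3068)  len=0.3014
  (v19,v24,v15) [--+] → (-1.52192, -1.23876, -0.3068)–(-2.23707, 0, -0.3068)  len=1.4304
  (v15,v24,v20) [+-+] → (-1.52192, -1.23876, -0.3068)–(-1.11857, -1.93738, -0.3068)  len=0.8067
  (v23,v28,v24) [++-] → (0.532371, -1.44423, -0.3068)–(-0.833813, -1.44423, -0.3068)  len=1.3662
  (v24,v28,v29) [-+-] → (0.532371, -1.44423, -0.3068)–(0.833813, -1.44423, -0.3068)  len=0.3014
  (v24,v29,v20) [--+] → (0.311863, -1.93738, -0.3068)–(-1.11857, -1.93738, -0.3068)  len=1.4304
  (v20,v29,v25) [+-+] → (0.311863, -1.93738, -0.3068)–(1.11857, -1.93738, -0.3068)  len=0.8067
  (v28,v3,v29) [++-] → (1.51699, -0.26105, -0.3068)–(0.833813, -1.44423, -0.3068)  len=1.3663
  (v29,v3,v4) [-+-] → (1.51699, -0.26105, -0.3068)–(1.6677, 0, -0.3068)  len=0.3014
  (v29,v4,v25) [--+] → (1.83372, -0.698622, -0.3068)–(1.11857, -1.93738, -0.3068)  len=1.4304
  (v25,v4,v0) [+-+] → (1.83372, -0.698622, -0.3068)–(2.23707, 0, -0.3068)  len=0.8067

Chained into 2 loop(s):
  loop 1: 12 segments, perimeter = 10.0060
  loop 2: 12 segments, perimeter = 13.4226
Total perimeter = 23.429


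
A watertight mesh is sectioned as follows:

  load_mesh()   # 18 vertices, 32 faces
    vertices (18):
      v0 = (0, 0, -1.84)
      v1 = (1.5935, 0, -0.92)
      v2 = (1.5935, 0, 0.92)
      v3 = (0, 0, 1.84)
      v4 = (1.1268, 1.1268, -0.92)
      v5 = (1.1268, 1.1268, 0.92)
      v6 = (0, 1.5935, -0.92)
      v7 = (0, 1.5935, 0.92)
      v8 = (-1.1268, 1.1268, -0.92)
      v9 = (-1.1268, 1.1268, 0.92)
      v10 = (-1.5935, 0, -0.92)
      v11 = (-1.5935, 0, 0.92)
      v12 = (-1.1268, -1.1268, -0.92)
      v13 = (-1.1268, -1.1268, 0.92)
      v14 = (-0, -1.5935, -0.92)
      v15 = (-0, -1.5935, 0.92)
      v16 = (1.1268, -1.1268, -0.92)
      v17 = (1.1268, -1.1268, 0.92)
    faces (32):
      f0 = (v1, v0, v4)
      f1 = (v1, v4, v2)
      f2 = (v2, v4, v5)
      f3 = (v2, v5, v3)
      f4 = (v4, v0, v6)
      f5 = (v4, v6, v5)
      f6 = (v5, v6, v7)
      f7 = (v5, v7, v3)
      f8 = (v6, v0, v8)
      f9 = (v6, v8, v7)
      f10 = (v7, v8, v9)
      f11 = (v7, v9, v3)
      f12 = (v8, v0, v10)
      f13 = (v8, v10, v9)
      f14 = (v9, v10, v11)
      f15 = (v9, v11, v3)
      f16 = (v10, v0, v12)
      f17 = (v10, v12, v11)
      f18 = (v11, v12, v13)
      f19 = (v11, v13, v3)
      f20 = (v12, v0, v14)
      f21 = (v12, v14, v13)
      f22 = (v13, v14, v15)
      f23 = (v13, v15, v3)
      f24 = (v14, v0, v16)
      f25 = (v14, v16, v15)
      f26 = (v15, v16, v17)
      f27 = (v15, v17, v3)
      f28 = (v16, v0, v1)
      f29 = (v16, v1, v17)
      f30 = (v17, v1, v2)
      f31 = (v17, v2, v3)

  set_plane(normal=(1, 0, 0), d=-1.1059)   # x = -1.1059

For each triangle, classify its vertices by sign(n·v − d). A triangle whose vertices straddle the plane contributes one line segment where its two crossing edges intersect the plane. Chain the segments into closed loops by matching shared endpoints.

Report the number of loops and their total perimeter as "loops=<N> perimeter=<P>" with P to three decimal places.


Straddling triangles (12 of 32):
  (v6,v0,v8) [++-] → (-1.1059, 1.1059, -0.937064)–(-1.1059, 1.13546, -0.92)  len=0.0341
  (v6,v8,v7) [+-+] → (-1.1059, 1.13546, -0.92)–(-1.1059, 1.13546, -0.885871)  len=0.0341
  (v7,v8,v9) [+--] → (-1.1059, 1.13546, -0.885871)–(-1.1059, 1.13546, 0.92)  len=1.8059
  (v7,v9,v3) [+-+] → (-1.1059, 1.13546, 0.92)–(-1.1059, 1.1059, 0.937064)  len=0.0341
  (v8,v0,v10) [-+-] → (-1.1059, 1.1059, -0.937064)–(-1.1059, 0, -1.20151)  len=1.1371
  (v9,v11,v3) [--+] → (-1.1059, 0, 1.20151)–(-1.1059, 1.1059, 0.937064)  len=1.1371
  (v10,v0,v12) [-+-] → (-1.1059, 0, -1.20151)–(-1.1059, -1.1059, -0.937064)  len=1.1371
  (v11,v13,v3) [--+] → (-1.1059, -1.1059, 0.937064)–(-1.1059, 0, 1.20151)  len=1.1371
  (v12,v0,v14) [-++] → (-1.1059, -1.1059, -0.937064)–(-1.1059, -1.13546, -0.92)  len=0.0341
  (v12,v14,v13) [-+-] → (-1.1059, -1.13546, -0.92)–(-1.1059, -1.13546, 0.885871)  len=1.8059
  (v13,v14,v15) [-++] → (-1.1059, -1.13546, 0.885871)–(-1.1059, -1.13546, 0.92)  len=0.0341
  (v13,v15,v3) [-++] → (-1.1059, -1.13546, 0.92)–(-1.1059, -1.1059, 0.937064)  len=0.0341

Chained into 1 loop(s):
  loop 1: 12 segments, perimeter = 8.3648
Total perimeter = 8.365

loops=1 perimeter=8.365
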